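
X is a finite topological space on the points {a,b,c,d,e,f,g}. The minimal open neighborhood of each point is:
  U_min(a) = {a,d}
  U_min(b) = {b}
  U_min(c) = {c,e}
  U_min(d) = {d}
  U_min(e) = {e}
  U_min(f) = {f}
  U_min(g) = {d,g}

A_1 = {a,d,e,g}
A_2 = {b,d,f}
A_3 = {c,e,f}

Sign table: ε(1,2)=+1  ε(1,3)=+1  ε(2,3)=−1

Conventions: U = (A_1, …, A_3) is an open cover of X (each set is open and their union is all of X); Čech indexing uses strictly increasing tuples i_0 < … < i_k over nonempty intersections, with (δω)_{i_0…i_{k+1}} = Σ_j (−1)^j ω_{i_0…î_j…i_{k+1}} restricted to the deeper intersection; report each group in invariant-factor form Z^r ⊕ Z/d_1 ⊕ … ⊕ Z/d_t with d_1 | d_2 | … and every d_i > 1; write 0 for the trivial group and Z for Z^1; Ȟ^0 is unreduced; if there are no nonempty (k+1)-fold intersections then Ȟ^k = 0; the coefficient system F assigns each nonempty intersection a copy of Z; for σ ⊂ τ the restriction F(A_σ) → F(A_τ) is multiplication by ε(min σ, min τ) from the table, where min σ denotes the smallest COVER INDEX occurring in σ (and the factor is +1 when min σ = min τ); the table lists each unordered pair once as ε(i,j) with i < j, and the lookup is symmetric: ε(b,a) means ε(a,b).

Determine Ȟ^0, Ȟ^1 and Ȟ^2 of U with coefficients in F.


Ȟ^0(U;F) ≅ 0, Ȟ^1(U;F) ≅ Z/2, Ȟ^2(U;F) ≅ 0

intersection data:
  A12={d} A13={e} A23={f}
C dims 3,3; δ0: rk 3, SNF 1^2·2
Ȟ^0 = (3 − 3) − 0 = 0, so Ȟ^0 ≅ 0
Ȟ^1 = (3 − 0) − 3 = 0 plus torsion [2], so Ȟ^1 ≅ Z/2
Ȟ^2 = (0 − 0) − 0 = 0, so Ȟ^2 ≅ 0


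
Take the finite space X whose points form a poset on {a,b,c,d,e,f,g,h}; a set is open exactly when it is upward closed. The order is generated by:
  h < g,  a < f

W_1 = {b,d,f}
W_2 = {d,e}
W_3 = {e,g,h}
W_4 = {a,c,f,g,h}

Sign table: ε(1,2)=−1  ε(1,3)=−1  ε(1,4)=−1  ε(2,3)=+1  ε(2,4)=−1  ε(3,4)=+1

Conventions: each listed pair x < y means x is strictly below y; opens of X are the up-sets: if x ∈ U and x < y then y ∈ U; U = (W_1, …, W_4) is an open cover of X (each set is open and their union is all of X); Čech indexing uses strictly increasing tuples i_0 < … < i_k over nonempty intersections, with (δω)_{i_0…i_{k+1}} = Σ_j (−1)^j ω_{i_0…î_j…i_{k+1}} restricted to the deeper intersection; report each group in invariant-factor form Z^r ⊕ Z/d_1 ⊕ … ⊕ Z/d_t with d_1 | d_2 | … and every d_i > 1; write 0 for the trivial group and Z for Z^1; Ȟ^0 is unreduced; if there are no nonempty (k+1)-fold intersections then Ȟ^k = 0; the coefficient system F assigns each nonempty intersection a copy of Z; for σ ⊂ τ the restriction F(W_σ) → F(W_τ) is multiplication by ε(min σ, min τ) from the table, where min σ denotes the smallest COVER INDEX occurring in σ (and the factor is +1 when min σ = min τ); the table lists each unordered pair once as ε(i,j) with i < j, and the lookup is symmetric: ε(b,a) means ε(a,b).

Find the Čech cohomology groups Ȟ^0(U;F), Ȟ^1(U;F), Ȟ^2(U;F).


Ȟ^0 = Z,  Ȟ^1 = Z,  Ȟ^2 = 0

nonempty intersections:
  W12={d} W14={f} W23={e} W34={g,h}
C dims 4,4; δ0: rk 3, SNF 1^3
Ȟ^0: (4−3)−0=1 ⇒ Z
Ȟ^1: (4−0)−3=1 ⇒ Z
Ȟ^2: (0−0)−0=0 ⇒ 0


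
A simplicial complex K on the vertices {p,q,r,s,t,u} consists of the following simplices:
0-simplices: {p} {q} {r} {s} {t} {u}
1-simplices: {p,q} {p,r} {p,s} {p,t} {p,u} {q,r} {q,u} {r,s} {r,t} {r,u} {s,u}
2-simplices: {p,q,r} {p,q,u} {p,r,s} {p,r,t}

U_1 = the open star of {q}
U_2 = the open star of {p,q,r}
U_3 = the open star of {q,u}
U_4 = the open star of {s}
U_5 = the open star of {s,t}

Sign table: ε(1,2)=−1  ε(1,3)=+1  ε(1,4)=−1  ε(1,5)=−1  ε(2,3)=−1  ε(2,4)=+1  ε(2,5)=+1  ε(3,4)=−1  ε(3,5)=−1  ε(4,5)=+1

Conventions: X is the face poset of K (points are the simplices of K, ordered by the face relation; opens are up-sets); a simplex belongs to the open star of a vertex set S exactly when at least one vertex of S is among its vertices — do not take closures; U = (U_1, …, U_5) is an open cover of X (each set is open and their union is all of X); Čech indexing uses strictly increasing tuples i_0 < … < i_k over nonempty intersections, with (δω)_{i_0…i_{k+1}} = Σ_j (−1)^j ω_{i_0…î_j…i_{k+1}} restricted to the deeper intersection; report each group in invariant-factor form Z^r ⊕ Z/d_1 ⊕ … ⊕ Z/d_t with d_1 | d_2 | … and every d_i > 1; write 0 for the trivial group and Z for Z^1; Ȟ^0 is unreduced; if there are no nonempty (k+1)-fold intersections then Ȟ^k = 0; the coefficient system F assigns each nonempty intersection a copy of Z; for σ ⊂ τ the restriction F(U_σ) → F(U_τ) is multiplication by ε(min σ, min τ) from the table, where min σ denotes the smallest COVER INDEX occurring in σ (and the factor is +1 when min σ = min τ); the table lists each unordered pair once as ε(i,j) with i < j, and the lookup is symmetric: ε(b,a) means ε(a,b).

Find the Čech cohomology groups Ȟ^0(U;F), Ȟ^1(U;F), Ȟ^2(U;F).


Ȟ^0 = Z,  Ȟ^1 = Z,  Ȟ^2 = 0

nonempty overlaps:
  U1={{q},{p,q},{q,r},{q,u},{p,q,r},{p,q,u}} U2={{p},{q},{r},{p,q},{p,r},{p,s},{p,t},{p,u},{q,r},{q,u},{r,s},{r,t},{r,u},{p,q,r},{p,q,u},{p,r,s},{p,r,t}} U3={{q},{u},{p,q},{p,u},{q,r},{q,u},{r,u},{s,u},{p,q,r},{p,q,u}} U4={{s},{p,s},{r,s},{s,u},{p,r,s}} U5={{s},{t},{p,s},{p,t},{r,s},{r,t},{s,u},{p,r,s},{p,r,t}}
  U12={{q},{p,q},{q,r},{q,u},{p,q,r},{p,q,u}} U13={{q},{p,q},{q,r},{q,u},{p,q,r},{p,q,u}} U23={{q},{p,q},{p,u},{q,r},{q,u},{r,u},{p,q,r},{p,q,u}} U24={{p,s},{r,s},{p,r,s}} U25={{p,s},{p,t},{r,s},{r,t},{p,r,s},{p,r,t}} U34={{s,u}} U35={{s,u}} U45={{s},{p,s},{r,s},{s,u},{p,r,s}}
  U123={{q},{p,q},{q,r},{q,u},{p,q,r},{p,q,u}} U245={{p,s},{r,s},{p,r,s}} U345={{s,u}}
C dims 5,8,3; δ0: rk 4, SNF 1^4; δ1: rk 3, SNF 1^3
degree 0: 5−4−0 = 1 → Ȟ^0 ≅ Z
degree 1: 8−3−4 = 1 → Ȟ^1 ≅ Z
degree 2: 3−0−3 = 0 → Ȟ^2 ≅ 0


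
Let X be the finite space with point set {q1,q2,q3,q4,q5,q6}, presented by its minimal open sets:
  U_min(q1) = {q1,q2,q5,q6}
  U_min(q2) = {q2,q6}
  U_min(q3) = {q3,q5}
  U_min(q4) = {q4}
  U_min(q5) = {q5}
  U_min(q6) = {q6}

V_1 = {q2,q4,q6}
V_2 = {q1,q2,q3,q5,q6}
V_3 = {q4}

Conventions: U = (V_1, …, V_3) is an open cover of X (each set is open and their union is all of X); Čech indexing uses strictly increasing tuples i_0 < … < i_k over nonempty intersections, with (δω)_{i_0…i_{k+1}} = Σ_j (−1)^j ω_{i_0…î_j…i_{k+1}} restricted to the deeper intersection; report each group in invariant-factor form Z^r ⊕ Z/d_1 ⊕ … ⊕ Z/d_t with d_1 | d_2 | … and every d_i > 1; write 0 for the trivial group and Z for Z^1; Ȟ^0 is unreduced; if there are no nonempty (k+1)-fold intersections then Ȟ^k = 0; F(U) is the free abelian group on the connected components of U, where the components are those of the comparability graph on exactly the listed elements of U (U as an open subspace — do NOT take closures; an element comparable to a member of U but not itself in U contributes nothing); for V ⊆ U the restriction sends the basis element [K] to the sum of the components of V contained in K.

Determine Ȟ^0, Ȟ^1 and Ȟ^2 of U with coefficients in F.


cover nerve:
  V12={q2,q6} V13={q4}
components per intersection:
  V1: {q2,q6} {q4}
  V2: {q1,q2,q3,q5,q6}
  V3: {q4}
  V12: {q2,q6}
  V13: {q4}
C dims 4,2; δ0: rk 2, SNF 1^2
Ȟ^0: (4−2)−0=2 ⇒ Z^2
Ȟ^1: (2−0)−2=0 ⇒ 0
Ȟ^2: (0−0)−0=0 ⇒ 0

Ȟ^0(U;F) ≅ Z^2,  Ȟ^1(U;F) ≅ 0,  Ȟ^2(U;F) ≅ 0


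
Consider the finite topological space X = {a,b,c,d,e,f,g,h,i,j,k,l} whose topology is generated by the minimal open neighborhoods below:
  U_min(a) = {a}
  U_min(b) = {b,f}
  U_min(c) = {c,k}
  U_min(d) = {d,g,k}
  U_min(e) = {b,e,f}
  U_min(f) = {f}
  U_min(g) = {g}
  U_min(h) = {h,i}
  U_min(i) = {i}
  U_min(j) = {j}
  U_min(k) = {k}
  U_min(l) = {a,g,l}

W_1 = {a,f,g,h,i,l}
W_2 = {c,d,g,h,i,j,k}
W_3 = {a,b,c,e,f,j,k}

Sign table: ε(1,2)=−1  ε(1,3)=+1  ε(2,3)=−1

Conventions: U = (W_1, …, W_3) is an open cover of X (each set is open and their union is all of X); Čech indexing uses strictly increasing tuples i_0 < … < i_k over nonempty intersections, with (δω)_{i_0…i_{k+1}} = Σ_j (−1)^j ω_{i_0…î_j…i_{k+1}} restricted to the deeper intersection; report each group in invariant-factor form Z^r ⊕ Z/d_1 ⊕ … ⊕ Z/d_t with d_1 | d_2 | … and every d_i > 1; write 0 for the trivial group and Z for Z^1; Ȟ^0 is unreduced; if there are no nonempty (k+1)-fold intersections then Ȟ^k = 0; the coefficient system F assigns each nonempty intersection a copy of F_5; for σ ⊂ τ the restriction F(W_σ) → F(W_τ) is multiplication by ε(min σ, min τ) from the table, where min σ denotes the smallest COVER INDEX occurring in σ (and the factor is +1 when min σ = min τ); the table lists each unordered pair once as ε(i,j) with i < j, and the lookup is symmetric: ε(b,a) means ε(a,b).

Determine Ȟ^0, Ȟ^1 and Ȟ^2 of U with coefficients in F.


Ȟ^0 = Z/5, Ȟ^1 = Z/5, Ȟ^2 = 0

nerve of the cover:
  W12={g,h,i} W13={a,f} W23={c,j,k}
C dims 3,3; δ0: rk_F5 2
Ȟ^0 = (3 − 2) − 0 = 1, so Ȟ^0 ≅ Z/5
Ȟ^1 = (3 − 0) − 2 = 1, so Ȟ^1 ≅ Z/5
Ȟ^2 = (0 − 0) − 0 = 0, so Ȟ^2 ≅ 0


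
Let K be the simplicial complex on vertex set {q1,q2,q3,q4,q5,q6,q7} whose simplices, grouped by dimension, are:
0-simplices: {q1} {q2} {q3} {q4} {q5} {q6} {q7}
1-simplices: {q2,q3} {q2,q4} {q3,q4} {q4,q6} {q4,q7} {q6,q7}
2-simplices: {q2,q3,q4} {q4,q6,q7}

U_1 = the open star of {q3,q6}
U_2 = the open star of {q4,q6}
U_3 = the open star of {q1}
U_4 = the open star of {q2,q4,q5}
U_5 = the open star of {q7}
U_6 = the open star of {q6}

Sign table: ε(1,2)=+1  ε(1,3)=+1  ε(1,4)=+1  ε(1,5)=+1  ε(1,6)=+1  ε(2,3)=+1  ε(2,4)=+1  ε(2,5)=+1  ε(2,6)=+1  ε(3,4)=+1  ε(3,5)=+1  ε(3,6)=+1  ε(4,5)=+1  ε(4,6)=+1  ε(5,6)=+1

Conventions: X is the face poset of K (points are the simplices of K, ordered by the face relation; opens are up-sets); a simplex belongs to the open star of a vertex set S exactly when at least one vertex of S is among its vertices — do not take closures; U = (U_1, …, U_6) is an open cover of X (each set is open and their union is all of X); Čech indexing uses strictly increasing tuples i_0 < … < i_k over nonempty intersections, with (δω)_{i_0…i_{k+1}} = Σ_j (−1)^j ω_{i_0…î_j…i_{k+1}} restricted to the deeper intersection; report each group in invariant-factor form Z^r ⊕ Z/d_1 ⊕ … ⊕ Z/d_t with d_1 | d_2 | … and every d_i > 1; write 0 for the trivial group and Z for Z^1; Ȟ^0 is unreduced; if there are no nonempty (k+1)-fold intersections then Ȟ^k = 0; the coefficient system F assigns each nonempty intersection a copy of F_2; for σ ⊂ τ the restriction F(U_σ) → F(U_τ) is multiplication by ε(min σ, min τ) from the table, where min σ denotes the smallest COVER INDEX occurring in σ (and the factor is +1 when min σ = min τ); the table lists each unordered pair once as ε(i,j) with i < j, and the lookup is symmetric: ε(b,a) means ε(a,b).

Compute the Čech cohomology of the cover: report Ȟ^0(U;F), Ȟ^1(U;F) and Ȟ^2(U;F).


nerve simplices:
  U1={{q3},{q6},{q2,q3},{q3,q4},{q4,q6},{q6,q7},{q2,q3,q4},{q4,q6,q7}} U2={{q4},{q6},{q2,q4},{q3,q4},{q4,q6},{q4,q7},{q6,q7},{q2,q3,q4},{q4,q6,q7}} U3={{q1}} U4={{q2},{q4},{q5},{q2,q3},{q2,q4},{q3,q4},{q4,q6},{q4,q7},{q2,q3,q4},{q4,q6,q7}} U5={{q7},{q4,q7},{q6,q7},{q4,q6,q7}} U6={{q6},{q4,q6},{q6,q7},{q4,q6,q7}}
  U12={{q6},{q3,q4},{q4,q6},{q6,q7},{q2,q3,q4},{q4,q6,q7}} U14={{q2,q3},{q3,q4},{q4,q6},{q2,q3,q4},{q4,q6,q7}} U15={{q6,q7},{q4,q6,q7}} U16={{q6},{q4,q6},{q6,q7},{q4,q6,q7}} U24={{q4},{q2,q4},{q3,q4},{q4,q6},{q4,q7},{q2,q3,q4},{q4,q6,q7}} U25={{q4,q7},{q6,q7},{q4,q6,q7}} U26={{q6},{q4,q6},{q6,q7},{q4,q6,q7}} U45={{q4,q7},{q4,q6,q7}} U46={{q4,q6},{q4,q6,q7}} U56={{q6,q7},{q4,q6,q7}}
  U124={{q3,q4},{q4,q6},{q2,q3,q4},{q4,q6,q7}} U125={{q6,q7},{q4,q6,q7}} U126={{q6},{q4,q6},{q6,q7},{q4,q6,q7}} U145={{q4,q6,q7}} U146={{q4,q6},{q4,q6,q7}} U156={{q6,q7},{q4,q6,q7}} U245={{q4,q7},{q4,q6,q7}} U246={{q4,q6},{q4,q6,q7}} U256={{q6,q7},{q4,q6,q7}} U456={{q4,q6,q7}}
  U1245={{q4,q6,q7}} U1246={{q4,q6},{q4,q6,q7}} U1256={{q6,q7},{q4,q6,q7}} U1456={{q4,q6,q7}} U2456={{q4,q6,q7}}
  U12456={{q4,q6,q7}}
C dims 6,10,10,5; δ0: rk_F2 4; δ1: rk_F2 6; δ2: rk_F2 4
degree 0: 6−4−0 = 2 → Ȟ^0 ≅ Z/2 ⊕ Z/2
degree 1: 10−6−4 = 0 → Ȟ^1 ≅ 0
degree 2: 10−4−6 = 0 → Ȟ^2 ≅ 0

Ȟ^0(U;F) ≅ Z/2 ⊕ Z/2, Ȟ^1(U;F) ≅ 0, Ȟ^2(U;F) ≅ 0


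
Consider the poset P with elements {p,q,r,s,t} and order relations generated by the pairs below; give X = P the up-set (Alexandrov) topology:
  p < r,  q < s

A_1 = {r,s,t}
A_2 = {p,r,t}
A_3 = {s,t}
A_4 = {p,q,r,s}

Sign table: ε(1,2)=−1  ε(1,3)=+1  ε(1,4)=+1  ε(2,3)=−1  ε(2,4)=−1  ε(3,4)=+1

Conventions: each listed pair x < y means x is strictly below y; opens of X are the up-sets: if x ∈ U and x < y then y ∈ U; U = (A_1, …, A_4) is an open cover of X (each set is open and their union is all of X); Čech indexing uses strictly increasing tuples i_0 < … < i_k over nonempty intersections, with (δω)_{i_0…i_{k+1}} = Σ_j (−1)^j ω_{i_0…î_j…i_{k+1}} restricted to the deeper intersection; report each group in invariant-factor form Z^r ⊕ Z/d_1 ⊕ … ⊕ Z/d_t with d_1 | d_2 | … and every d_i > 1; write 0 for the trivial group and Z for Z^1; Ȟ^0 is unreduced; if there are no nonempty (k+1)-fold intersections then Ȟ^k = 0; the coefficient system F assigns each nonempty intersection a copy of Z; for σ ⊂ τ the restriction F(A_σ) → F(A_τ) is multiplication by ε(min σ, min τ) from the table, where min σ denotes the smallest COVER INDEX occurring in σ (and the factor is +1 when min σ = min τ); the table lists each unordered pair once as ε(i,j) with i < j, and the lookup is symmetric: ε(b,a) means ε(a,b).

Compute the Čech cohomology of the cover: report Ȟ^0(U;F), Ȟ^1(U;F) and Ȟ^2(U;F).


nerve of the cover:
  A12={r,t} A13={s,t} A14={r,s} A23={t} A24={p,r} A34={s}
  A123={t} A124={r} A134={s}
C dims 4,6,3; δ0: rk 3, SNF 1^3; δ1: rk 3, SNF 1^3
Ȟ^0 = (4 − 3) − 0 = 1, so Ȟ^0 ≅ Z
Ȟ^1 = (6 − 3) − 3 = 0, so Ȟ^1 ≅ 0
Ȟ^2 = (3 − 0) − 3 = 0, so Ȟ^2 ≅ 0

Ȟ^0 ≅ Z,  Ȟ^1 ≅ 0,  Ȟ^2 ≅ 0


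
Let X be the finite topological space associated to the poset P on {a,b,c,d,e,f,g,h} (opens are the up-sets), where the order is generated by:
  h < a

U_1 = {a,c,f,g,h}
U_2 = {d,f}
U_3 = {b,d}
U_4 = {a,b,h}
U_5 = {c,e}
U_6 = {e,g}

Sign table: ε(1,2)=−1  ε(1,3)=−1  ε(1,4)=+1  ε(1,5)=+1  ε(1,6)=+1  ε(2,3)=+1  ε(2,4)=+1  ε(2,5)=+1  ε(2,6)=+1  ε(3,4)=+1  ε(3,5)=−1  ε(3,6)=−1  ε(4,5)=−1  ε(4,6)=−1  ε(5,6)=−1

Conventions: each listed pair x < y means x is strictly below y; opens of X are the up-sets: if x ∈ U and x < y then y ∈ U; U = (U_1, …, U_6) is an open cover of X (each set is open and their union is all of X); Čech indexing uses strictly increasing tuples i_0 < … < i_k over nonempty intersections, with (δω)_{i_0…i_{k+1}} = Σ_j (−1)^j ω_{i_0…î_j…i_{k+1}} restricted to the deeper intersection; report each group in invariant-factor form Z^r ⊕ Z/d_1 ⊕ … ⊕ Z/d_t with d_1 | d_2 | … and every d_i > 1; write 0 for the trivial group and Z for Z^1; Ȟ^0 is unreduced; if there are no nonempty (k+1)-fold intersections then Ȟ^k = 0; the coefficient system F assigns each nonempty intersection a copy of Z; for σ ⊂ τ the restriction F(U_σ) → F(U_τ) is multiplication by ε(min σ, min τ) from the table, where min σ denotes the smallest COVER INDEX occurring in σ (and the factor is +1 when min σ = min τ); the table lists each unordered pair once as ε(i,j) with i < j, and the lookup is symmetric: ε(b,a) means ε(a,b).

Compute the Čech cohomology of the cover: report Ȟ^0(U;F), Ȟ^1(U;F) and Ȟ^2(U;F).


intersection data:
  U12={f} U14={a,h} U15={c} U16={g} U23={d} U34={b} U56={e}
C dims 6,7; δ0: rk 6, SNF 1^5·2
Ȟ^0 = (6 − 6) − 0 = 0, so Ȟ^0 ≅ 0
Ȟ^1 = (7 − 0) − 6 = 1 plus torsion [2], so Ȟ^1 ≅ Z ⊕ Z/2
Ȟ^2 = (0 − 0) − 0 = 0, so Ȟ^2 ≅ 0

Ȟ^0 = 0, Ȟ^1 = Z ⊕ Z/2, Ȟ^2 = 0


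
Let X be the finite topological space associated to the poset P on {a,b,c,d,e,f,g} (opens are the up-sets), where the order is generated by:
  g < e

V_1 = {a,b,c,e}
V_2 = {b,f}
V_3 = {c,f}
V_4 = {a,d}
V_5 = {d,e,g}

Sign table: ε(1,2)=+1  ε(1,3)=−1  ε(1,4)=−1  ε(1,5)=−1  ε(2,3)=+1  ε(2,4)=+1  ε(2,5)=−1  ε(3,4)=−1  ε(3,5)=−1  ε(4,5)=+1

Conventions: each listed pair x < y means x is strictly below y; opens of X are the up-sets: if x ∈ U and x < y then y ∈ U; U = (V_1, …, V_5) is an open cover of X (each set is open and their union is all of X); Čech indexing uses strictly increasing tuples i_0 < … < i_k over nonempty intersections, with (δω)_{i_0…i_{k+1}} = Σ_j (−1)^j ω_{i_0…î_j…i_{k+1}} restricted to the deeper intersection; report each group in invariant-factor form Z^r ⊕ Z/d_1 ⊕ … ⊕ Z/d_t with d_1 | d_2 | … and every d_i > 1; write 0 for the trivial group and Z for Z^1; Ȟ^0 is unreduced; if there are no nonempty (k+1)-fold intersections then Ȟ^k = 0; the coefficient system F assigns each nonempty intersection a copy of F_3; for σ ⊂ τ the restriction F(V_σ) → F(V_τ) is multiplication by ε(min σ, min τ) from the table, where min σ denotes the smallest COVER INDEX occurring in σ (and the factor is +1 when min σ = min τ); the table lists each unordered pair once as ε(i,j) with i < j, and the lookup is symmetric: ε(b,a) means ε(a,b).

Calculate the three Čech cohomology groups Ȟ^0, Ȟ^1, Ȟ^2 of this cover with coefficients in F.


Ȟ^0(U;F) ≅ 0, Ȟ^1(U;F) ≅ Z/3 and Ȟ^2(U;F) ≅ 0

nerve of the cover:
  V12={b} V13={c} V14={a} V15={e} V23={f} V45={d}
C dims 5,6; δ0: rk_F3 5
Ȟ^0 = (5 − 5) − 0 = 0, so Ȟ^0 ≅ 0
Ȟ^1 = (6 − 0) − 5 = 1, so Ȟ^1 ≅ Z/3
Ȟ^2 = (0 − 0) − 0 = 0, so Ȟ^2 ≅ 0


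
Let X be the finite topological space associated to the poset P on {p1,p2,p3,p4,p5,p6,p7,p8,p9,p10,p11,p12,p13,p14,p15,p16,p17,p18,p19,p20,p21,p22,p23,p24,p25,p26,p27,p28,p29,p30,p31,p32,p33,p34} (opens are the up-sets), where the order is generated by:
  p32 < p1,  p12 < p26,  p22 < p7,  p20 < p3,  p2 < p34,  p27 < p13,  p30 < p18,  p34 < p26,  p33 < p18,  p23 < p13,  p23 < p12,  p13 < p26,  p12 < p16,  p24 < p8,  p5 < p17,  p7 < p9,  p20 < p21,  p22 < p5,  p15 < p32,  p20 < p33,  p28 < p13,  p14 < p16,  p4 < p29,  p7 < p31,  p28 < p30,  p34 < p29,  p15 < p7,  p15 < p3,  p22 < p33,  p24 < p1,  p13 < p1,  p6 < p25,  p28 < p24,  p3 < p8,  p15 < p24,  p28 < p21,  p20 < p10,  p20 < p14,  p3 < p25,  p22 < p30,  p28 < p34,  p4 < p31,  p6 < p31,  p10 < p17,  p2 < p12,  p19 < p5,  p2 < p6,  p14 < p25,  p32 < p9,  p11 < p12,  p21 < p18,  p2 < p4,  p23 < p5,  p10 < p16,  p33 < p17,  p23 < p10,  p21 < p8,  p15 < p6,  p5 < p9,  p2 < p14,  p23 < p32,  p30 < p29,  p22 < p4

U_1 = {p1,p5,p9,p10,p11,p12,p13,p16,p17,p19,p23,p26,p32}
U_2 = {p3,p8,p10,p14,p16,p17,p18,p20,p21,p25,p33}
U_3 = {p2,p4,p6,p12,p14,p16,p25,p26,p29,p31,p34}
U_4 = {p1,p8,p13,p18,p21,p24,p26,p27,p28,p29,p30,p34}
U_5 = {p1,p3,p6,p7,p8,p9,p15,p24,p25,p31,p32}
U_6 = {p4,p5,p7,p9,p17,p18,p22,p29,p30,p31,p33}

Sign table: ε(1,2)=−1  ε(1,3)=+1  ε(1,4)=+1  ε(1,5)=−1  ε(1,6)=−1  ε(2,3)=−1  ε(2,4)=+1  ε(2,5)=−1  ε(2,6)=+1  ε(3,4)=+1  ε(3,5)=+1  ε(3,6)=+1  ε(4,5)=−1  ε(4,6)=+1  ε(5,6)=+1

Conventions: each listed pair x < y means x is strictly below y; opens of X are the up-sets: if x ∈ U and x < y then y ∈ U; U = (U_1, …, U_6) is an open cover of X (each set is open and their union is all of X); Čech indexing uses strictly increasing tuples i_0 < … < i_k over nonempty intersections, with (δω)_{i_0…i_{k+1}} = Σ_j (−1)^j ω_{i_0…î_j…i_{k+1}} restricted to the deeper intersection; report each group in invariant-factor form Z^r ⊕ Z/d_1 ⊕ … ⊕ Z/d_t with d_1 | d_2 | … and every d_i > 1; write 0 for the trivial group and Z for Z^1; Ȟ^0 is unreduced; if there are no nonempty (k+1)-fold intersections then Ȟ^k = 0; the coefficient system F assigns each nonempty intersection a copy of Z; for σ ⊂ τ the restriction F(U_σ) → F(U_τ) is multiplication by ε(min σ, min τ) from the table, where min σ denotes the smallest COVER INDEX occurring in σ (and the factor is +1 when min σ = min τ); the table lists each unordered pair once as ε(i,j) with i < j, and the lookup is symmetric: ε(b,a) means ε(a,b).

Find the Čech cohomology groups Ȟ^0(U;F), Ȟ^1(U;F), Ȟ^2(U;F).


cover nerve:
  U12={p10,p16,p17} U13={p12,p16,p26} U14={p1,p13,p26} U15={p1,p9,p32} U16={p5,p9,p17} U23={p14,p16,p25} U24={p8,p18,p21} U25={p3,p8,p25} U26={p17,p18,p33} U34={p26,p29,p34} U35={p6,p25,p31} U36={p4,p29,p31} U45={p1,p8,p24} U46={p18,p29,p30} U56={p7,p9,p31}
  U123={p16} U126={p17} U134={p26} U145={p1} U156={p9} U235={p25} U245={p8} U246={p18} U346={p29} U356={p31}
C dims 6,15,10; δ0: rk 6, SNF 1^5·2; δ1: rk 9, SNF 1^9
Ȟ^0: (6−6)−0=0 ⇒ 0
Ȟ^1: (15−9)−6=0 plus torsion [2] ⇒ Z/2
Ȟ^2: (10−0)−9=1 ⇒ Z

Ȟ^0 = 0, Ȟ^1 = Z/2 and Ȟ^2 = Z


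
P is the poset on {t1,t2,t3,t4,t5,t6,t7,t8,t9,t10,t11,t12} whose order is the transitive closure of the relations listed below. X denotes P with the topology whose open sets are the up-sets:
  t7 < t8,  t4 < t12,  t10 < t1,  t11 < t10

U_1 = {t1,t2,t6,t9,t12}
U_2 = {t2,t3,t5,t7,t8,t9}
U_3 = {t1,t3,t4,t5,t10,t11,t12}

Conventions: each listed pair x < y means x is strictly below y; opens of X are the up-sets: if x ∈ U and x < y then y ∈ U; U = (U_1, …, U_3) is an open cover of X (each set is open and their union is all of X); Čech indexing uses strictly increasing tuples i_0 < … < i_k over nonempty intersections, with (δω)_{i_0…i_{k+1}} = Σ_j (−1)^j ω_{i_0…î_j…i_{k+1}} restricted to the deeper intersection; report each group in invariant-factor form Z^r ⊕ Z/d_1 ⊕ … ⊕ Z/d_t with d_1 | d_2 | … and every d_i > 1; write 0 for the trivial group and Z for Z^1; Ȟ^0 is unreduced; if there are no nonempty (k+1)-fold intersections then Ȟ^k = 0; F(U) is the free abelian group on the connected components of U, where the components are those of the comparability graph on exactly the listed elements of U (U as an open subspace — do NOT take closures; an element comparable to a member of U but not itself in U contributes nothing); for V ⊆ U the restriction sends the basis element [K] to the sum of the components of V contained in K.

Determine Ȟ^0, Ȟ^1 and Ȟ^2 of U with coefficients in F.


Ȟ^0 ≅ Z^8; Ȟ^1 ≅ 0; Ȟ^2 ≅ 0

nerve of the cover:
  U12={t2,t9} U13={t1,t12} U23={t3,t5}
components per intersection:
  U1: {t1} {t2} {t6} {t9} {t12}
  U2: {t2} {t3} {t5} {t7,t8} {t9}
  U3: {t1,t10,t11} {t3} {t4,t12} {t5}
  U12: {t2} {t9}
  U13: {t1} {t12}
  U23: {t3} {t5}
C dims 14,6; δ0: rk 6, SNF 1^6
Ȟ^0 = (14 − 6) − 0 = 8, so Ȟ^0 ≅ Z^8
Ȟ^1 = (6 − 0) − 6 = 0, so Ȟ^1 ≅ 0
Ȟ^2 = (0 − 0) − 0 = 0, so Ȟ^2 ≅ 0


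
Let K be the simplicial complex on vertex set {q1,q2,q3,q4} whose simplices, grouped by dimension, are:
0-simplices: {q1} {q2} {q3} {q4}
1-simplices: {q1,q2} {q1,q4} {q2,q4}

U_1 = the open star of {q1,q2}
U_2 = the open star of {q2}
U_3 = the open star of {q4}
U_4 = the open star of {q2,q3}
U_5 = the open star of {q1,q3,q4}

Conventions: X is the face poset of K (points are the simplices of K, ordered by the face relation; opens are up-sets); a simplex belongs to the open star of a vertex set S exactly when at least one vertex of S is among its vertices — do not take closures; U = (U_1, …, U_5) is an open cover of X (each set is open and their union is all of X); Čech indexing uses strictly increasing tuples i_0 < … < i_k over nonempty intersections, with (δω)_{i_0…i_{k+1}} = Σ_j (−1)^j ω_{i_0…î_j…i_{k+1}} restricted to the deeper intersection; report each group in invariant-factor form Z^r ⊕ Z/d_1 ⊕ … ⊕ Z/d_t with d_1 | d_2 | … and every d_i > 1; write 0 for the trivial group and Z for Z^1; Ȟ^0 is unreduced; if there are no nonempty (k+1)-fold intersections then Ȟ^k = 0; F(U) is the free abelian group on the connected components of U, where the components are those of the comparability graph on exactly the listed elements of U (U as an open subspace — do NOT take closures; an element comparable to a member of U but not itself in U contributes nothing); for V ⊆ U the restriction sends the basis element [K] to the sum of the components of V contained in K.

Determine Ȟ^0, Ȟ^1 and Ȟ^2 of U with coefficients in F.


cover nerve:
  U1={{q1},{q2},{q1,q2},{q1,q4},{q2,q4}} U2={{q2},{q1,q2},{q2,q4}} U3={{q4},{q1,q4},{q2,q4}} U4={{q2},{q3},{q1,q2},{q2,q4}} U5={{q1},{q3},{q4},{q1,q2},{q1,q4},{q2,q4}}
  U12={{q2},{q1,q2},{q2,q4}} U13={{q1,q4},{q2,q4}} U14={{q2},{q1,q2},{q2,q4}} U15={{q1},{q1,q2},{q1,q4},{q2,q4}} U23={{q2,q4}} U24={{q2},{q1,q2},{q2,q4}} U25={{q1,q2},{q2,q4}} U34={{q2,q4}} U35={{q4},{q1,q4},{q2,q4}} U45={{q3},{q1,q2},{q2,q4}}
  U123={{q2,q4}} U124={{q2},{q1,q2},{q2,q4}} U125={{q1,q2},{q2,q4}} U134={{q2,q4}} U135={{q1,q4},{q2,q4}} U145={{q1,q2},{q2,q4}} U234={{q2,q4}} U235={{q2,q4}} U245={{q1,q2},{q2,q4}} U345={{q2,q4}}
  U1234={{q2,q4}} U1235={{q2,q4}} U1245={{q1,q2},{q2,q4}} U1345={{q2,q4}} U2345={{q2,q4}}
  U12345={{q2,q4}}
components per intersection:
  U1: {{q1},{q2},{q1,q2},{q1,q4},{q2,q4}}
  U2: {{q2},{q1,q2},{q2,q4}}
  U3: {{q4},{q1,q4},{q2,q4}}
  U4: {{q2},{q1,q2},{q2,q4}} {{q3}}
  U5: {{q1},{q4},{q1,q2},{q1,q4},{q2,q4}} {{q3}}
  U12: {{q2},{q1,q2},{q2,q4}}
  U13: {{q1,q4}} {{q2,q4}}
  U14: {{q2},{q1,q2},{q2,q4}}
  U15: {{q1},{q1,q2},{q1,q4}} {{q2,q4}}
  U23: {{q2,q4}}
  U24: {{q2},{q1,q2},{q2,q4}}
  U25: {{q1,q2}} {{q2,q4}}
  U34: {{q2,q4}}
  U35: {{q4},{q1,q4},{q2,q4}}
  U45: {{q3}} {{q1,q2}} {{q2,q4}}
  U123: {{q2,q4}}
  U124: {{q2},{q1,q2},{q2,q4}}
  U125: {{q1,q2}} {{q2,q4}}
  U134: {{q2,q4}}
  U135: {{q1,q4}} {{q2,q4}}
  U145: {{q1,q2}} {{q2,q4}}
  U234: {{q2,q4}}
  U235: {{q2,q4}}
  U245: {{q1,q2}} {{q2,q4}}
  U345: {{q2,q4}}
  U1234: {{q2,q4}}
  U1235: {{q2,q4}}
  U1245: {{q1,q2}} {{q2,q4}}
  U1345: {{q2,q4}}
  U2345: {{q2,q4}}
  U12345: {{q2,q4}}
C dims 7,15,14,6; δ0: rk 5, SNF 1^5; δ1: rk 9, SNF 1^9; δ2: rk 5, SNF 1^5
Ȟ^0: (7−5)−0=2 ⇒ Z^2
Ȟ^1: (15−9)−5=1 ⇒ Z
Ȟ^2: (14−5)−9=0 ⇒ 0

Ȟ^0 = Z^2, Ȟ^1 = Z, Ȟ^2 = 0


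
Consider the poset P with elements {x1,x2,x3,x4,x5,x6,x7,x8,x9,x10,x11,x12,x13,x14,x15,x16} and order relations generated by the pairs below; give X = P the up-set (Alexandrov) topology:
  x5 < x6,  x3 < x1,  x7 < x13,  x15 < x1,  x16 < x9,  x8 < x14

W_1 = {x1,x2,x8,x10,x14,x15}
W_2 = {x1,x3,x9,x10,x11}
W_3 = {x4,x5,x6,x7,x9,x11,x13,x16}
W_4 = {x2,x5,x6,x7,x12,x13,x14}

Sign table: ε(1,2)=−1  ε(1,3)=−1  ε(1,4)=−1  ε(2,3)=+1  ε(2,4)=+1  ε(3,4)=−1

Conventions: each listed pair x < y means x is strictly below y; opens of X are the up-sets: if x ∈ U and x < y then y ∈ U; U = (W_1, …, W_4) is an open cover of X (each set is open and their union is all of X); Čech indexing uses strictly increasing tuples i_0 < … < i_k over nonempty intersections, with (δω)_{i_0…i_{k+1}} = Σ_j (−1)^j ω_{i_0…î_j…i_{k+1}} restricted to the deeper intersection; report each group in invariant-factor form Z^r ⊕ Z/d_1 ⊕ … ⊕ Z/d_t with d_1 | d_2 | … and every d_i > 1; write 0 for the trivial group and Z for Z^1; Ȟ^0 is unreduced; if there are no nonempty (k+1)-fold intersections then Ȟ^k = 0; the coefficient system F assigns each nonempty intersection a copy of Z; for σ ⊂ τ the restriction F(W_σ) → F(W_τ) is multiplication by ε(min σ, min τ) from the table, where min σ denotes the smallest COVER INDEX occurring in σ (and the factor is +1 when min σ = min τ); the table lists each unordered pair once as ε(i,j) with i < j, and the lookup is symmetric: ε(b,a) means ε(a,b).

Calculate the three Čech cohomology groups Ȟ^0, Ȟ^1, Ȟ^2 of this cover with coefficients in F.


nerve simplices:
  W12={x1,x10} W14={x2,x14} W23={x9,x11} W34={x5,x6,x7,x13}
C dims 4,4; δ0: rk 4, SNF 1^3·2
degree 0: 4−4−0 = 0 → Ȟ^0 ≅ 0
degree 1: 4−0−4 = 0 plus torsion [2] → Ȟ^1 ≅ Z/2
degree 2: 0−0−0 = 0 → Ȟ^2 ≅ 0

Ȟ^0 ≅ 0,  Ȟ^1 ≅ Z/2,  Ȟ^2 ≅ 0


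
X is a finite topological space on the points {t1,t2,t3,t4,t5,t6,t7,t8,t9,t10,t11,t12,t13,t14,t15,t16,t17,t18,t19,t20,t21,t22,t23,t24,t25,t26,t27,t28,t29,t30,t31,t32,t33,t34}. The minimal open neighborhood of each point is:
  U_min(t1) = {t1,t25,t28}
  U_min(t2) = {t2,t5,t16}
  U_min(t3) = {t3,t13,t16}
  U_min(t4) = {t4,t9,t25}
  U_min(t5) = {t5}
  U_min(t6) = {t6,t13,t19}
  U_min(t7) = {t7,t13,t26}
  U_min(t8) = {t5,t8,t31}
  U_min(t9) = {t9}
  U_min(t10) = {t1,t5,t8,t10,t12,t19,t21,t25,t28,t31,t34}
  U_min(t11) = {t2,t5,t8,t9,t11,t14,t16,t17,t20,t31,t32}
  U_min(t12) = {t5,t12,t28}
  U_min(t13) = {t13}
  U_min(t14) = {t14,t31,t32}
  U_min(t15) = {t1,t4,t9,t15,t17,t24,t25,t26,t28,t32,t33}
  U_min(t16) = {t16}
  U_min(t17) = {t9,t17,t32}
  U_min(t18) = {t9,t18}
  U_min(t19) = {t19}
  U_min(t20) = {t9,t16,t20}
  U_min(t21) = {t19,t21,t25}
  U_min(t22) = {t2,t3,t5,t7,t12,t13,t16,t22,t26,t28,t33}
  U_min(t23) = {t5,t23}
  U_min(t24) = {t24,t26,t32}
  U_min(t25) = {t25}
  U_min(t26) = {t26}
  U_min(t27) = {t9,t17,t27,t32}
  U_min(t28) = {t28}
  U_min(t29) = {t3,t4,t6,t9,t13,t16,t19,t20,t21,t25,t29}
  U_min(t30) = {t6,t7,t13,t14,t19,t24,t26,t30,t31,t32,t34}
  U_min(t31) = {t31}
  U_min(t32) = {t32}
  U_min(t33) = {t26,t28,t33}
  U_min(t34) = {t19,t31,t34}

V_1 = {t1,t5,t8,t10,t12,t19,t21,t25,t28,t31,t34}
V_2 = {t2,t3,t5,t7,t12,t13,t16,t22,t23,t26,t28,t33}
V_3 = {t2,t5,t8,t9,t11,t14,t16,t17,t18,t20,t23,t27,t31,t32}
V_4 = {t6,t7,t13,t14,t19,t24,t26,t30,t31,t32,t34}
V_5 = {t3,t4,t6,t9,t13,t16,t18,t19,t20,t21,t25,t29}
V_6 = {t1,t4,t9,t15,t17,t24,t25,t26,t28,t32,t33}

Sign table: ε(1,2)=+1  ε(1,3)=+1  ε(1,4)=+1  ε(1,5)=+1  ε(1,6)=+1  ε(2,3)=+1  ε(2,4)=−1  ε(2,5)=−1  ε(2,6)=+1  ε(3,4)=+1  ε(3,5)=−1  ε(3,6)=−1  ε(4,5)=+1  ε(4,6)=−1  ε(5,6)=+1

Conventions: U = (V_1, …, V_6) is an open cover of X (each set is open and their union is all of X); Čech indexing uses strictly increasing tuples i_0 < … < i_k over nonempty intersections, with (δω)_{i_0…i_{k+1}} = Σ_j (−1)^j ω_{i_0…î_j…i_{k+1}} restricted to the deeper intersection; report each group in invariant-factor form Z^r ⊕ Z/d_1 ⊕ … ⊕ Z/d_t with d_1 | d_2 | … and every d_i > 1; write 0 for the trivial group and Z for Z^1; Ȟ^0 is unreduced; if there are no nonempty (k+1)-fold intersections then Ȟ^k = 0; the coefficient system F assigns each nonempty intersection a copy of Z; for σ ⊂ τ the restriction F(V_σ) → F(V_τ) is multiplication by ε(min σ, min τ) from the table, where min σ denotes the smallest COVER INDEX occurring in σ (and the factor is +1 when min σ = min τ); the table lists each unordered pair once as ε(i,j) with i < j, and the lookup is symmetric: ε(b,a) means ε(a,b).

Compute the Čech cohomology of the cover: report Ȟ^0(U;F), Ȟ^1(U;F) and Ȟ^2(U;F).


intersection data:
  V12={t5,t12,t28} V13={t5,t8,t31} V14={t19,t31,t34} V15={t19,t21,t25} V16={t1,t25,t28} V23={t2,t5,t16,t23} V24={t7,t13,t26} V25={t3,t13,t16} V26={t26,t28,t33} V34={t14,t31,t32} V35={t9,t16,t18,t20} V36={t9,t17,t32} V45={t6,t13,t19} V46={t24,t26,t32} V56={t4,t9,t25}
  V123={t5} V126={t28} V134={t31} V145={t19} V156={t25} V235={t16} V245={t13} V246={t26} V346={t32} V356={t9}
C dims 6,15,10; δ0: rk 6, SNF 1^5·2; δ1: rk 9, SNF 1^9
Ȟ^0 = (6 − 6) − 0 = 0, so Ȟ^0 ≅ 0
Ȟ^1 = (15 − 9) − 6 = 0 plus torsion [2], so Ȟ^1 ≅ Z/2
Ȟ^2 = (10 − 0) − 9 = 1, so Ȟ^2 ≅ Z

Ȟ^0 = 0, Ȟ^1 = Z/2 and Ȟ^2 = Z


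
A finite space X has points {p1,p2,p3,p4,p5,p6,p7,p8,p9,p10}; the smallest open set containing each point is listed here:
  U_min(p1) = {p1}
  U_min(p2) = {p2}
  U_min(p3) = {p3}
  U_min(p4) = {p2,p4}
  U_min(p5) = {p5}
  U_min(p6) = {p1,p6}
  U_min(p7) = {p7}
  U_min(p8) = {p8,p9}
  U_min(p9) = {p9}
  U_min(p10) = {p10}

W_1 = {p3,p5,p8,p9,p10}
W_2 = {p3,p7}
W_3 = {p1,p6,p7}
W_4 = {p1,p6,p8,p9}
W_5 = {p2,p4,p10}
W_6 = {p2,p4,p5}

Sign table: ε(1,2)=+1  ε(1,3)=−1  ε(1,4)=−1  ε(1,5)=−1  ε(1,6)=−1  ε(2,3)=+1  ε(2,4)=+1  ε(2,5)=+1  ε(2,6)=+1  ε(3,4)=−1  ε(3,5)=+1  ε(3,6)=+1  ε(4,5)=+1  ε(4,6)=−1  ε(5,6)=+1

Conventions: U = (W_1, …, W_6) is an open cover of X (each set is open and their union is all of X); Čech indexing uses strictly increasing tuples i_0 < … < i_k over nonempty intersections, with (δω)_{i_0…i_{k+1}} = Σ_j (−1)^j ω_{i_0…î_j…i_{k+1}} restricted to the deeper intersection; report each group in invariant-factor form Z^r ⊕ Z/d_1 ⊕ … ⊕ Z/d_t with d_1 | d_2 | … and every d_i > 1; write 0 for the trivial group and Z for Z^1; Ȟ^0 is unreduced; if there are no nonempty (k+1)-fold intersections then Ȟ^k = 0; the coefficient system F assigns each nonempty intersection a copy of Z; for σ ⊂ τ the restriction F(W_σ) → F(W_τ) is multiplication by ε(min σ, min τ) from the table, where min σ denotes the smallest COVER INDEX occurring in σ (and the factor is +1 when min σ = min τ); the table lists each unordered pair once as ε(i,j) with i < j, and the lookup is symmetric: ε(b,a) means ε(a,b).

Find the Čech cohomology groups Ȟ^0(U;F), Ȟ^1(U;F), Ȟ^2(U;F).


Ȟ^0 = Z, Ȟ^1 = Z^2 and Ȟ^2 = 0

nonempty intersections:
  W12={p3} W14={p8,p9} W15={p10} W16={p5} W23={p7} W34={p1,p6} W56={p2,p4}
C dims 6,7; δ0: rk 5, SNF 1^5
Ȟ^0: (6−5)−0=1 ⇒ Z
Ȟ^1: (7−0)−5=2 ⇒ Z^2
Ȟ^2: (0−0)−0=0 ⇒ 0


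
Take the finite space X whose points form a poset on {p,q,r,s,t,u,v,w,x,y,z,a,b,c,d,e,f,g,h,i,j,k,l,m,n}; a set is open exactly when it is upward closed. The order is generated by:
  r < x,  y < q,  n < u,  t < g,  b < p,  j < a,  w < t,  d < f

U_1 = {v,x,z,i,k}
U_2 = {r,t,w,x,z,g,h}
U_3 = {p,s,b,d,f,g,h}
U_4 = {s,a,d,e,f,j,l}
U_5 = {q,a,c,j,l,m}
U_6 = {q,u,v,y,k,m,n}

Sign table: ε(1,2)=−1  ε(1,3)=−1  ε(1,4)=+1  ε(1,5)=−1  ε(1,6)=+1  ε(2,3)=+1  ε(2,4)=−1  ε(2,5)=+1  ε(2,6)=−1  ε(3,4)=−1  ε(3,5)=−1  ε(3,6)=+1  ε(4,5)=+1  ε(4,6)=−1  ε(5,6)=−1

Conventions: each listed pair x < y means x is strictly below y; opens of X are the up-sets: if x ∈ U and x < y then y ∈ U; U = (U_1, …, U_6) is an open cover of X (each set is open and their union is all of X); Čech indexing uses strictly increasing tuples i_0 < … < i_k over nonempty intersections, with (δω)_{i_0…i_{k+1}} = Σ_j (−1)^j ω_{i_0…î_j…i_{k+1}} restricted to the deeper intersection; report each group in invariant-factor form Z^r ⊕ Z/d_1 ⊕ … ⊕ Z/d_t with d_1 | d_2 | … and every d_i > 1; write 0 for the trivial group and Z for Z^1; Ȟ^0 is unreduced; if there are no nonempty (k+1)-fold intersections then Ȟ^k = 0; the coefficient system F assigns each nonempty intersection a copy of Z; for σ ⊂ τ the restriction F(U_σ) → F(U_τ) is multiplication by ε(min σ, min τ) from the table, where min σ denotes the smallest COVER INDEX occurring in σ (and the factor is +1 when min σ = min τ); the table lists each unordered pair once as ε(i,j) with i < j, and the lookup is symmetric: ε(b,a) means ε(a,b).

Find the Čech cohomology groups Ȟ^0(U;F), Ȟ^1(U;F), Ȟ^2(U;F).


Ȟ^0 = 0,  Ȟ^1 = Z/2,  Ȟ^2 = 0

nerve of the cover:
  U12={x,z} U16={v,k} U23={g,h} U34={s,d,f} U45={a,j,l} U56={q,m}
C dims 6,6; δ0: rk 6, SNF 1^5·2
Ȟ^0 = (6 − 6) − 0 = 0, so Ȟ^0 ≅ 0
Ȟ^1 = (6 − 0) − 6 = 0 plus torsion [2], so Ȟ^1 ≅ Z/2
Ȟ^2 = (0 − 0) − 0 = 0, so Ȟ^2 ≅ 0


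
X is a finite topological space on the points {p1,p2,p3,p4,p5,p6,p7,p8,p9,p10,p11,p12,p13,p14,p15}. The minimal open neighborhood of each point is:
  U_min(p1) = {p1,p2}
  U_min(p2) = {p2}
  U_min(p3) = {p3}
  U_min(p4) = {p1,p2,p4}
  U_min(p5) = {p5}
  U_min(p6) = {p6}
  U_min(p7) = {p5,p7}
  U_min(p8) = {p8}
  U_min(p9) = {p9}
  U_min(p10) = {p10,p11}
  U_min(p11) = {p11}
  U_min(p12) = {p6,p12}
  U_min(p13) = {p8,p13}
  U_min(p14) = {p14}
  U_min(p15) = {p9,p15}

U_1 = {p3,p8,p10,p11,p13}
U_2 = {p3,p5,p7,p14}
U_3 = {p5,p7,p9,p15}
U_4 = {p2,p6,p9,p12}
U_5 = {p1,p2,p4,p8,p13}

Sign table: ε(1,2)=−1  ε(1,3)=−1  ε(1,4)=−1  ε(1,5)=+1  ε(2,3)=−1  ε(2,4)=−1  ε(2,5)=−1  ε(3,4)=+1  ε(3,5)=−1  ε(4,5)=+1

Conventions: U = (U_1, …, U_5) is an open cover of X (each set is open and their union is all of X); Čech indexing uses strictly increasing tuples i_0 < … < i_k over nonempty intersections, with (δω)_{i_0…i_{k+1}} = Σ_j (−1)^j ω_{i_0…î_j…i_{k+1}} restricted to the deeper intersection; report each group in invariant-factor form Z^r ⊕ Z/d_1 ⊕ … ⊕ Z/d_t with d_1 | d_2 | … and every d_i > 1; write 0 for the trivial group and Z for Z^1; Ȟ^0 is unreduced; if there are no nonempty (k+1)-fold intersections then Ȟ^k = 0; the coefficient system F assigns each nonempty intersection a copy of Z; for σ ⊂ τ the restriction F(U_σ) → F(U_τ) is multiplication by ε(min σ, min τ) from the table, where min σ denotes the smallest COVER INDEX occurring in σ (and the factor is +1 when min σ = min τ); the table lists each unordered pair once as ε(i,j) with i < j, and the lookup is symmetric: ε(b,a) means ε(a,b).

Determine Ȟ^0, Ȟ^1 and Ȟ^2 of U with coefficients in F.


Ȟ^0 = Z, Ȟ^1 = Z and Ȟ^2 = 0

intersection data:
  U12={p3} U15={p8,p13} U23={p5,p7} U34={p9} U45={p2}
C dims 5,5; δ0: rk 4, SNF 1^4
Ȟ^0 = (5 − 4) − 0 = 1, so Ȟ^0 ≅ Z
Ȟ^1 = (5 − 0) − 4 = 1, so Ȟ^1 ≅ Z
Ȟ^2 = (0 − 0) − 0 = 0, so Ȟ^2 ≅ 0


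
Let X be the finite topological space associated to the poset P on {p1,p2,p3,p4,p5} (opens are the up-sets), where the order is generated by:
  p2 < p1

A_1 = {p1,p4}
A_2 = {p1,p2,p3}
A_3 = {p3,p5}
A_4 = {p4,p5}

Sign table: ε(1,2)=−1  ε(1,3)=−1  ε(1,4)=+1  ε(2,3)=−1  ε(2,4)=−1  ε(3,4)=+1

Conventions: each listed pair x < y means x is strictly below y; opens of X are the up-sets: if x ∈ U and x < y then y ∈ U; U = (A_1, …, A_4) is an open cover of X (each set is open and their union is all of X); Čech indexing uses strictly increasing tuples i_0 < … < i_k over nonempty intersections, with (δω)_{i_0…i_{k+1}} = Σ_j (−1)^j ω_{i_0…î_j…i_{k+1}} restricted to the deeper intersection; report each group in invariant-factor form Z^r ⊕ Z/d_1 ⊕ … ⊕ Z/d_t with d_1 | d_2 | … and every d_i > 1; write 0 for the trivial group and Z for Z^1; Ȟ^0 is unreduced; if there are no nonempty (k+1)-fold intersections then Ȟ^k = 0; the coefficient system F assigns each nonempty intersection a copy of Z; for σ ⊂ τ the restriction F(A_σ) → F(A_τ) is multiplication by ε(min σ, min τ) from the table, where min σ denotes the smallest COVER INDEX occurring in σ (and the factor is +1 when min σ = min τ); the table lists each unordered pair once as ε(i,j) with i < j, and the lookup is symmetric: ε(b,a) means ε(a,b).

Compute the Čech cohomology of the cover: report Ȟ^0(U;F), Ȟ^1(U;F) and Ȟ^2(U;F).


nerve simplices:
  A12={p1} A14={p4} A23={p3} A34={p5}
C dims 4,4; δ0: rk 3, SNF 1^3
degree 0: 4−3−0 = 1 → Ȟ^0 ≅ Z
degree 1: 4−0−3 = 1 → Ȟ^1 ≅ Z
degree 2: 0−0−0 = 0 → Ȟ^2 ≅ 0

Ȟ^0 = Z,  Ȟ^1 = Z,  Ȟ^2 = 0


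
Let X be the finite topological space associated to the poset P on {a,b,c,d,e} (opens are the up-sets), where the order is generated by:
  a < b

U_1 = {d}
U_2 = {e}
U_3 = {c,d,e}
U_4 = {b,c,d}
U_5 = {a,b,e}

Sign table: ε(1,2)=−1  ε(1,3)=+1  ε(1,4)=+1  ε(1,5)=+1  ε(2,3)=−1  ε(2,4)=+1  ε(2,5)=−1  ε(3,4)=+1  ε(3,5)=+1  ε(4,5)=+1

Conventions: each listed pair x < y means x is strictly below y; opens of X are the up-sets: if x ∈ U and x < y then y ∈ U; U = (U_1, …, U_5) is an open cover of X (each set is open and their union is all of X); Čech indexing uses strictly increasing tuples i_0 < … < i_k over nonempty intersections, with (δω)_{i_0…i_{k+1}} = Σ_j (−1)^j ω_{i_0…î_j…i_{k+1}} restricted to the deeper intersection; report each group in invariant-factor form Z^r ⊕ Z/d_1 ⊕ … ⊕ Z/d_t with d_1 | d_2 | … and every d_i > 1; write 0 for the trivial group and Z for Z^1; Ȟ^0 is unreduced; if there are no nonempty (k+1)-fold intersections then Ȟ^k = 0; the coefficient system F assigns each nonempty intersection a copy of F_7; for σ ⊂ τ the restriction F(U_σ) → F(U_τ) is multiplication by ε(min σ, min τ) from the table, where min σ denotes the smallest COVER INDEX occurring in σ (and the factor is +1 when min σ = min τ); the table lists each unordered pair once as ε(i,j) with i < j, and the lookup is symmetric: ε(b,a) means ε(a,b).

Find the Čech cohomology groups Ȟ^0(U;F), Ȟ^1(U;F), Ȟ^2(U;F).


intersection data:
  U13={d} U14={d} U23={e} U25={e} U34={c,d} U35={e} U45={b}
  U134={d} U235={e}
C dims 5,7,2; δ0: rk_F7 4; δ1: rk_F7 2
Ȟ^0 = (5 − 4) − 0 = 1, so Ȟ^0 ≅ Z/7
Ȟ^1 = (7 − 2) − 4 = 1, so Ȟ^1 ≅ Z/7
Ȟ^2 = (2 − 0) − 2 = 0, so Ȟ^2 ≅ 0

Ȟ^0(U;F) ≅ Z/7, Ȟ^1(U;F) ≅ Z/7 and Ȟ^2(U;F) ≅ 0
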